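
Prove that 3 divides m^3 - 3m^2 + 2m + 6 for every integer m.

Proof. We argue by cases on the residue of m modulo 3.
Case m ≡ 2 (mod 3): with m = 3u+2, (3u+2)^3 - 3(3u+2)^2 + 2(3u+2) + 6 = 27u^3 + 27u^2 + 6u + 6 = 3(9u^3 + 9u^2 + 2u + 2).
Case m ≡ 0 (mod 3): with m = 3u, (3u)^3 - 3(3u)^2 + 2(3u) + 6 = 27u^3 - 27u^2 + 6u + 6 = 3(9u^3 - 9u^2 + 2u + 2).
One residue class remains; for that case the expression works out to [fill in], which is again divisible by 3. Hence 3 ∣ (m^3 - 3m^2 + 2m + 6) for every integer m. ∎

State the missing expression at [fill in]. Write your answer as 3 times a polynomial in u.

Only m ≡ 1 (mod 3) is unaccounted for. Put m = 3u+1:
(3u+1)^3 - 3(3u+1)^2 + 2(3u+1) + 6 expands to 27u^3 - 3u + 6,
and factoring out 3 leaves 3(9u^3 - u + 2).

3(9u^3 - u + 2)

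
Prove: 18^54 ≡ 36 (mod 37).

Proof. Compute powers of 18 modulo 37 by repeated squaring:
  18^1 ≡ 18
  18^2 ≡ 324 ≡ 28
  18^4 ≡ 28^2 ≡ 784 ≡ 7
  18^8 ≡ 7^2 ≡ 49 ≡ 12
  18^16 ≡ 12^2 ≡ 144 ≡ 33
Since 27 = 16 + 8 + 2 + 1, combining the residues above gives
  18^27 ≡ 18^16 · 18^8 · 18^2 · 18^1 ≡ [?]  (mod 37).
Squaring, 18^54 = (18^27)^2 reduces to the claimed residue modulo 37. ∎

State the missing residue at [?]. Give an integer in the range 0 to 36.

6

Multiply the listed residues: 33 · 12 · 28 · 18 = 396 → 11088 → 199584.
Reducing modulo 37: 199584 = 5394·37 + 6, so 18^27 ≡ 6.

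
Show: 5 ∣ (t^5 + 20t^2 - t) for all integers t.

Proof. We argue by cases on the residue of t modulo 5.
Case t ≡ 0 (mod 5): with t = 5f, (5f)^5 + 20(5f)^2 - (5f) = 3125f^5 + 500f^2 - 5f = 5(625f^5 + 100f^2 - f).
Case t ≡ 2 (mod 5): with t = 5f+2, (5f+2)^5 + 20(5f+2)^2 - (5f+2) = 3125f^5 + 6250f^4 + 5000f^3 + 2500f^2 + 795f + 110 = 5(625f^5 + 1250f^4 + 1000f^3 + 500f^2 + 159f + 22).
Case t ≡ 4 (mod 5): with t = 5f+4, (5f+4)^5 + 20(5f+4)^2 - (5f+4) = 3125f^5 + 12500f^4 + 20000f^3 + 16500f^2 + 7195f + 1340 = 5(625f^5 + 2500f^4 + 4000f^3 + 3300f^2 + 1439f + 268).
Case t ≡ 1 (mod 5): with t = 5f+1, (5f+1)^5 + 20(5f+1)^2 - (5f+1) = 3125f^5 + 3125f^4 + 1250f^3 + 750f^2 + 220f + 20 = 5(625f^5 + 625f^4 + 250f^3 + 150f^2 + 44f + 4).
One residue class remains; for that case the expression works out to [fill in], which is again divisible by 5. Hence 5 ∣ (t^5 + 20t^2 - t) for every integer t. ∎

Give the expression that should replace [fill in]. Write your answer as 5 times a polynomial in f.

Only t ≡ 3 (mod 5) is unaccounted for. Put t = 5f+3:
(5f+3)^5 + 20(5f+3)^2 - (5f+3) expands to 3125f^5 + 9375f^4 + 11250f^3 + 7250f^2 + 2620f + 420,
and factoring out 5 leaves 5(625f^5 + 1875f^4 + 2250f^3 + 1450f^2 + 524f + 84).

5(625f^5 + 1875f^4 + 2250f^3 + 1450f^2 + 524f + 84)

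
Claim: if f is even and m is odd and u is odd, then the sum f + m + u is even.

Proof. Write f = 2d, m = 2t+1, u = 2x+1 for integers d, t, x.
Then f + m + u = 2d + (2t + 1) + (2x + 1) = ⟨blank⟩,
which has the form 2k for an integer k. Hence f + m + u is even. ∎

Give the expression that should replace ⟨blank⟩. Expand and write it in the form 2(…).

2(d + t + x + 1)

2d + (2t + 1) + (2x + 1) = 2d + 2t + 2x + 2
= 2(d + t + x + 1).
Since d + t + x + 1 is an integer, the sum is of the form 2k for an integer k.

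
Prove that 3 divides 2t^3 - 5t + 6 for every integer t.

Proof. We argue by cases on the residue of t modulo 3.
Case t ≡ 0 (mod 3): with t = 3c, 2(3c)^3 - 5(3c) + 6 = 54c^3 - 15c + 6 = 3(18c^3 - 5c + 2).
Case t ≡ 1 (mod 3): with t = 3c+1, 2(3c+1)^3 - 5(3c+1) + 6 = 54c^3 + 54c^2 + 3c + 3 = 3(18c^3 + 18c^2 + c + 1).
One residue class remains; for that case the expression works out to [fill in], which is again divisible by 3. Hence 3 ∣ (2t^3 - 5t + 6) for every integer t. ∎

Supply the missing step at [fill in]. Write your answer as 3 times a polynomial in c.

3(18c^3 + 36c^2 + 19c + 4)

Only t ≡ 2 (mod 3) is unaccounted for. Put t = 3c+2:
2(3c+2)^3 - 5(3c+2) + 6 expands to 54c^3 + 108c^2 + 57c + 12,
and factoring out 3 leaves 3(18c^3 + 36c^2 + 19c + 4).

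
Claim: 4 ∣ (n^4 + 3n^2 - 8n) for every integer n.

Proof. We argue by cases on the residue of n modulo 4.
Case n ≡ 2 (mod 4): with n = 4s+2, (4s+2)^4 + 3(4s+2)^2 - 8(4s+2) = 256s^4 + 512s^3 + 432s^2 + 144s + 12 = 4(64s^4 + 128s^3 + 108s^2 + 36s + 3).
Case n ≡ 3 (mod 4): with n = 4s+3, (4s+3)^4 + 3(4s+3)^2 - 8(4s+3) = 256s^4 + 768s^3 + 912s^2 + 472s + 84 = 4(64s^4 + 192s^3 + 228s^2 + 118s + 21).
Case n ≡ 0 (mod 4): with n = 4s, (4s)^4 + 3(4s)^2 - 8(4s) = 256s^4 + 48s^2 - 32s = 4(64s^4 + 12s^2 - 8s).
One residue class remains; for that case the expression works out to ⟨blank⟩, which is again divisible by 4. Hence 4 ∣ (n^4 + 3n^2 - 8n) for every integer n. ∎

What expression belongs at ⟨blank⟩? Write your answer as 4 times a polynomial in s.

The residues treated are {2, 3, 0}, so the missing case is n ≡ 1 (mod 4); write n = 4s+1.
Then (4s+1)^4 + 3(4s+1)^2 - 8(4s+1) = 256s^4 + 256s^3 + 144s^2 + 8s - 4 = 4(64s^4 + 64s^3 + 36s^2 + 2s - 1).

4(64s^4 + 64s^3 + 36s^2 + 2s - 1)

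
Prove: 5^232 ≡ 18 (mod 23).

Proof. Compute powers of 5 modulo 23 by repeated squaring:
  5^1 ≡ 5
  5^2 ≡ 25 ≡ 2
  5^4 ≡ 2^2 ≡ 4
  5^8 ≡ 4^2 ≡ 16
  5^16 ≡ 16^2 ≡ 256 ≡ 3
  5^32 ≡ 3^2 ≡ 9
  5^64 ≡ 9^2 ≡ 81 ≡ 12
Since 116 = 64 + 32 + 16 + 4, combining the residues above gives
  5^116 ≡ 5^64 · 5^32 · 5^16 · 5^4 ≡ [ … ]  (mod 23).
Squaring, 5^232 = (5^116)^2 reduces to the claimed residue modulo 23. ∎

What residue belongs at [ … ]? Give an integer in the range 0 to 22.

8

Multiply the listed residues: 12 · 9 · 3 · 4 = 108 → 324 → 1296.
Reducing modulo 23: 1296 = 56·23 + 8, so 5^116 ≡ 8.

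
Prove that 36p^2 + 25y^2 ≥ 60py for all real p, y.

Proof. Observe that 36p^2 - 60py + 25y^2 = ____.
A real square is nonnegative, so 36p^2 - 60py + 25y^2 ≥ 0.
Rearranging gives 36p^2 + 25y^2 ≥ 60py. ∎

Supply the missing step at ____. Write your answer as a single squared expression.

36p^2 - 60py + 25y^2 is a perfect-square trinomial: the outer terms are (6p)^2 and (5y)^2, and the cross term is -2·6p·5y.
So 36p^2 - 60py + 25y^2 = (6p - 5y)^2 ≥ 0.

(6p - 5y)^2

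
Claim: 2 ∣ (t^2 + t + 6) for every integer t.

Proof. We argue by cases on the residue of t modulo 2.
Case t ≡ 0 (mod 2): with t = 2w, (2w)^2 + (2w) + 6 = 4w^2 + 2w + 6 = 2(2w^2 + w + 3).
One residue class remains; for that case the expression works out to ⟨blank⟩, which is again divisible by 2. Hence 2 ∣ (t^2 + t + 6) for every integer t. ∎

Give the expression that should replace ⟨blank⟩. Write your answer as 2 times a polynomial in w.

Only t ≡ 1 (mod 2) is unaccounted for. Put t = 2w+1:
(2w+1)^2 + (2w+1) + 6 expands to 4w^2 + 6w + 8,
and factoring out 2 leaves 2(2w^2 + 3w + 4).

2(2w^2 + 3w + 4)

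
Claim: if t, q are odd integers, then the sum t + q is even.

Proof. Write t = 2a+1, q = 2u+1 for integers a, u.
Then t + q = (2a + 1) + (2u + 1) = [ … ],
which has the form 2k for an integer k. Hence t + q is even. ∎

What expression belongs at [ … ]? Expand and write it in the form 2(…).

Expanding: (2a + 1) + (2u + 1) = 2a + 2u + 2.
Every term is even; pulling out the factor of 2 gives 2(a + u + 1).

2(a + u + 1)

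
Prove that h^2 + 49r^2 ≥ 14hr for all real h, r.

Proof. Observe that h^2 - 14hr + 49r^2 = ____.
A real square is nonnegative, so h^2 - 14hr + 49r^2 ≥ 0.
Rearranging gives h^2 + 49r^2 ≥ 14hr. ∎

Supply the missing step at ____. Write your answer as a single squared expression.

(h - 7r)^2

h^2 - 14hr + 49r^2 is a perfect-square trinomial: the outer terms are (h)^2 and (7r)^2, and the cross term is -2·h·7r.
So h^2 - 14hr + 49r^2 = (h - 7r)^2 ≥ 0.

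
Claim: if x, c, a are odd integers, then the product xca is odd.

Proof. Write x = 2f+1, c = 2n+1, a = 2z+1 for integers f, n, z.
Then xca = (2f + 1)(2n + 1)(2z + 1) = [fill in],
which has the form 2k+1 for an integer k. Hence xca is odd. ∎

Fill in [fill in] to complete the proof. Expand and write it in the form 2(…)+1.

2(4fnz + 2fn + 2fz + f + 2nz + n + z) + 1

Expanding: (2f + 1)(2n + 1)(2z + 1) = 8fnz + 4fn + 4fz + 2f + 4nz + 2n + 2z + 1.
Every term except the constant is even, so this is 2(4fnz + 2fn + 2fz + f + 2nz + n + z) + 1,
and 4fnz + 2fn + 2fz + f + 2nz + n + z ∈ ℤ gives the required form.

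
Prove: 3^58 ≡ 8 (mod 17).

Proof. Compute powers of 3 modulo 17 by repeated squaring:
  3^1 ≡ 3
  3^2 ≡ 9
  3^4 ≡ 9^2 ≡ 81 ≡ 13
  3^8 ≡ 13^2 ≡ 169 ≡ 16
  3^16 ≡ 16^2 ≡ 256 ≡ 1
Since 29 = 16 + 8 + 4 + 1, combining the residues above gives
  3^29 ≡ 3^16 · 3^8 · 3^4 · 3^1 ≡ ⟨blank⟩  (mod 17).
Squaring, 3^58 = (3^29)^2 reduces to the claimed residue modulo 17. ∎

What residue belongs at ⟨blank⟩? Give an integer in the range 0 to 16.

3^16 · 3^8 · 3^4 · 3^1 ≡ 1 · 16 · 13 · 3 = 624.
624 mod 17 = 12, so 3^29 ≡ 12 (mod 17).

12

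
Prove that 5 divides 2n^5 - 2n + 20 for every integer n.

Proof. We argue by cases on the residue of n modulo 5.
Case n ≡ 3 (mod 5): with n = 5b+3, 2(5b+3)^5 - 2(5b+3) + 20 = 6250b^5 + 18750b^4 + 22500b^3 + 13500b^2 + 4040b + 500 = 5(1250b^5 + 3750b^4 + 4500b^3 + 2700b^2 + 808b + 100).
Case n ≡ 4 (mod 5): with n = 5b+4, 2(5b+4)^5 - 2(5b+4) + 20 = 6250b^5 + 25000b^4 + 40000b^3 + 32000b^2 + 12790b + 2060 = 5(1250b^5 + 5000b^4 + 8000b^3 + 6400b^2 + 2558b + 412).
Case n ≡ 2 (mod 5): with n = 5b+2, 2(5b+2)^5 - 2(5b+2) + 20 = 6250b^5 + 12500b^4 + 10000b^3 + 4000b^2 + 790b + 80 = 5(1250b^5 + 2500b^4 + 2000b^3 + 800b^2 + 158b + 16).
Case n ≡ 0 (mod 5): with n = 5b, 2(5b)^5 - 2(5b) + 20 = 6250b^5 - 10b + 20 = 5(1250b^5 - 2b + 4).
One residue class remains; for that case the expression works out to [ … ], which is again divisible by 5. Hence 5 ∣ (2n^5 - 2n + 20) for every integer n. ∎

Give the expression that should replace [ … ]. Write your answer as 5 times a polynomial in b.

5(1250b^5 + 1250b^4 + 500b^3 + 100b^2 + 8b + 4)

Only n ≡ 1 (mod 5) is unaccounted for. Put n = 5b+1:
2(5b+1)^5 - 2(5b+1) + 20 expands to 6250b^5 + 6250b^4 + 2500b^3 + 500b^2 + 40b + 20,
and factoring out 5 leaves 5(1250b^5 + 1250b^4 + 500b^3 + 100b^2 + 8b + 4).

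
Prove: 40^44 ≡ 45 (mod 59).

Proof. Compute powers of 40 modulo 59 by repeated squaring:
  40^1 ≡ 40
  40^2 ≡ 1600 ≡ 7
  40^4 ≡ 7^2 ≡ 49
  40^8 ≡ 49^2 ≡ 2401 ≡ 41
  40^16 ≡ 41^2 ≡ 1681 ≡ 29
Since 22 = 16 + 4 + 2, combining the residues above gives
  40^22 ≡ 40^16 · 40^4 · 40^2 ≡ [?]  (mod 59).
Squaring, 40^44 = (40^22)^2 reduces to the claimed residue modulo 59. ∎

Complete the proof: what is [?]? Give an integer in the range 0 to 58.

35

Multiply the listed residues: 29 · 49 · 7 = 1421 → 9947.
Reducing modulo 59: 9947 = 168·59 + 35, so 40^22 ≡ 35.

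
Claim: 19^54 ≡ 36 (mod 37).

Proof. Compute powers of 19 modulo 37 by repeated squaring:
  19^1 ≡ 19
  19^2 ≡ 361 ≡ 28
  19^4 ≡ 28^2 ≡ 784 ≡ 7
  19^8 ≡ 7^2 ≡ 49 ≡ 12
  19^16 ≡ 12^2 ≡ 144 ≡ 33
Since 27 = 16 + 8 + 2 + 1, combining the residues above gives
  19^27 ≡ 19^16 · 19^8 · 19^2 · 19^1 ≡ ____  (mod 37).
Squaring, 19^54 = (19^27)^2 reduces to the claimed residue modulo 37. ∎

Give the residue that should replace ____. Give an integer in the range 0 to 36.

19^16 · 19^8 · 19^2 · 19^1 ≡ 33 · 12 · 28 · 19 = 210672.
210672 mod 37 = 31, so 19^27 ≡ 31 (mod 37).

31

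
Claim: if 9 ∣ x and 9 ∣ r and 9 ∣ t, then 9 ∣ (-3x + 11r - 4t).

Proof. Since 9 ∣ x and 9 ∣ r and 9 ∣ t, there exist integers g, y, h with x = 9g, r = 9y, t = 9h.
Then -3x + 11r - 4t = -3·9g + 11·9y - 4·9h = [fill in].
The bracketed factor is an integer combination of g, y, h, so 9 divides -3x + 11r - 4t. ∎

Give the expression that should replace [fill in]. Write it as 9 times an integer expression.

9(-3g - 4h + 11y)

Each term has a factor of 9: -3·9g + 11·9y - 4·9h = 9·(-3g - 4h + 11y).
Since -3g - 4h + 11y is an integer, 9 ∣ (-3x + 11r - 4t).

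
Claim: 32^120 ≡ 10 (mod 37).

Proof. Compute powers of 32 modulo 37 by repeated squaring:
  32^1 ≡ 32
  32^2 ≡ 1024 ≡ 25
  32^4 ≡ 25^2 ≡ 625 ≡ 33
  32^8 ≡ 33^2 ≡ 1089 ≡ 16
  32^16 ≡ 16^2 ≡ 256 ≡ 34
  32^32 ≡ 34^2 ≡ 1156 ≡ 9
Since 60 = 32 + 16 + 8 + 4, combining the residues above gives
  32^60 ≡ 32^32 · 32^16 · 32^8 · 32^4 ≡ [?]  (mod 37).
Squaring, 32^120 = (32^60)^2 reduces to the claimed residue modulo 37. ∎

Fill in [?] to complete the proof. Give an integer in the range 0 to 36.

26

Multiply the listed residues: 9 · 34 · 16 · 33 = 306 → 4896 → 161568.
Reducing modulo 37: 161568 = 4366·37 + 26, so 32^60 ≡ 26.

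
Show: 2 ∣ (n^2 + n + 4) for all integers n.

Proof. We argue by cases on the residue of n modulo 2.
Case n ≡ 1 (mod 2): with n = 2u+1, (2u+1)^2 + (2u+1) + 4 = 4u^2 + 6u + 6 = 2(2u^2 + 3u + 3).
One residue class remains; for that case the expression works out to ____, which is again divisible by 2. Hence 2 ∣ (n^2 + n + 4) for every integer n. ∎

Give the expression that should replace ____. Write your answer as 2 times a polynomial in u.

2(2u^2 + u + 2)

Only n ≡ 0 (mod 2) is unaccounted for. Put n = 2u:
(2u)^2 + (2u) + 4 expands to 4u^2 + 2u + 4,
and factoring out 2 leaves 2(2u^2 + u + 2).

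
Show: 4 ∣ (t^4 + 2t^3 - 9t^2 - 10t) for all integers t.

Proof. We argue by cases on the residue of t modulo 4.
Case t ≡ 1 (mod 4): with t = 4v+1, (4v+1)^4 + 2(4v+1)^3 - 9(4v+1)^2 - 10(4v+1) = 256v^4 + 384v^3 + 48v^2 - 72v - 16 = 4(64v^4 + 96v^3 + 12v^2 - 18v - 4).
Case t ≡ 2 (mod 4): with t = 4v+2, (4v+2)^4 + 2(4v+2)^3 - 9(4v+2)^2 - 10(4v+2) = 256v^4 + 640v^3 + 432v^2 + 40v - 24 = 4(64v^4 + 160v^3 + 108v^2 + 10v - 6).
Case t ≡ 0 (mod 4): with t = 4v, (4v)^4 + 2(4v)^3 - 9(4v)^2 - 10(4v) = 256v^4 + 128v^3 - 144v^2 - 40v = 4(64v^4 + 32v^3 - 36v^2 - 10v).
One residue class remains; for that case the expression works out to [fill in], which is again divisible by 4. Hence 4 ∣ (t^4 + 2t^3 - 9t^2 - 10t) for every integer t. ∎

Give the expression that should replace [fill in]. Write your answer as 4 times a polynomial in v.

The residues treated are {1, 2, 0}, so the missing case is t ≡ 3 (mod 4); write t = 4v+3.
Then (4v+3)^4 + 2(4v+3)^3 - 9(4v+3)^2 - 10(4v+3) = 256v^4 + 896v^3 + 1008v^2 + 392v + 24 = 4(64v^4 + 224v^3 + 252v^2 + 98v + 6).

4(64v^4 + 224v^3 + 252v^2 + 98v + 6)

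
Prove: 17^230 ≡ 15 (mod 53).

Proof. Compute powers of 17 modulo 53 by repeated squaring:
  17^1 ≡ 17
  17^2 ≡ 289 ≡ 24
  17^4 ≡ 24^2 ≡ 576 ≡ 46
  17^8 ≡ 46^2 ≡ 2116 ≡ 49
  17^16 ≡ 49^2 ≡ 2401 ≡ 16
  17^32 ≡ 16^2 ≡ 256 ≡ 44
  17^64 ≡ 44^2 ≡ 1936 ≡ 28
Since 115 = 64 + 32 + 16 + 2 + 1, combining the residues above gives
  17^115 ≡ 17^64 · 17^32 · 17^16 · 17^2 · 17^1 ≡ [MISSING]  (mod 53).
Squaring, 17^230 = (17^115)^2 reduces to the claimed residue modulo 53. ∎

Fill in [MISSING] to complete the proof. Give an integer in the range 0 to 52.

17^64 · 17^32 · 17^16 · 17^2 · 17^1 ≡ 28 · 44 · 16 · 24 · 17 = 8042496.
8042496 mod 53 = 11, so 17^115 ≡ 11 (mod 53).

11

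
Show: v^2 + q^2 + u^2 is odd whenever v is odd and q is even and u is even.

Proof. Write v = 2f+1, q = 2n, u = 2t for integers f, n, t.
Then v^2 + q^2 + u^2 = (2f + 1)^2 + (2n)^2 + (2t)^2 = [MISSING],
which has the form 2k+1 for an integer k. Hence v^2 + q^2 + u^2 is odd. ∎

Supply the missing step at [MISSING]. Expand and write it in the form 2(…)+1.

(2f + 1)^2 + (2n)^2 + (2t)^2 = 4f^2 + 4f + 4n^2 + 4t^2 + 1
= 2(2f^2 + 2f + 2n^2 + 2t^2) + 1.
Since 2f^2 + 2f + 2n^2 + 2t^2 is an integer, the sum of squares is of the form 2k+1 for an integer k.

2(2f^2 + 2f + 2n^2 + 2t^2) + 1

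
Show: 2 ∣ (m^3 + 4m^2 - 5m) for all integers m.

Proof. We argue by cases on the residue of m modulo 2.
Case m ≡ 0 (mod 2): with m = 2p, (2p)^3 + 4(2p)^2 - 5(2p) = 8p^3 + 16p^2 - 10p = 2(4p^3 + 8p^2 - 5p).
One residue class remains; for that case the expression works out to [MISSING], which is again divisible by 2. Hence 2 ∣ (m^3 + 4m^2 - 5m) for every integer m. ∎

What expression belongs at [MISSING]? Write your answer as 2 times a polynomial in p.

2(4p^3 + 14p^2 + 6p)

Only m ≡ 1 (mod 2) is unaccounted for. Put m = 2p+1:
(2p+1)^3 + 4(2p+1)^2 - 5(2p+1) expands to 8p^3 + 28p^2 + 12p,
and factoring out 2 leaves 2(4p^3 + 14p^2 + 6p).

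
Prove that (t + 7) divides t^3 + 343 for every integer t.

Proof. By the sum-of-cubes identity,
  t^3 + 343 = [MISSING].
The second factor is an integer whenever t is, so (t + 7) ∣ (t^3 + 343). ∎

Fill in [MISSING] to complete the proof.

a^3 + b^3 = (a + b)(a^2 - ab + b^2). With a = t, b = 7:
t^3 + 343 = (t + 7)(t^2 - 7t + 49).

(t + 7)(t^2 - 7t + 49)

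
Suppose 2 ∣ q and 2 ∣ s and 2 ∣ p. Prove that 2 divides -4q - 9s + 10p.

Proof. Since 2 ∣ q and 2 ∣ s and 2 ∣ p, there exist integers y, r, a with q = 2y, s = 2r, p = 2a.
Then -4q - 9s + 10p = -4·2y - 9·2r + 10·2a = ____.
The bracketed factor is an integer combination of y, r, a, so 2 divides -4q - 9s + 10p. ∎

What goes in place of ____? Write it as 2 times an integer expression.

2(10a - 9r - 4y)

Each term has a factor of 2: -4·2y - 9·2r + 10·2a = 2·(10a - 9r - 4y).
Since 10a - 9r - 4y is an integer, 2 ∣ (-4q - 9s + 10p).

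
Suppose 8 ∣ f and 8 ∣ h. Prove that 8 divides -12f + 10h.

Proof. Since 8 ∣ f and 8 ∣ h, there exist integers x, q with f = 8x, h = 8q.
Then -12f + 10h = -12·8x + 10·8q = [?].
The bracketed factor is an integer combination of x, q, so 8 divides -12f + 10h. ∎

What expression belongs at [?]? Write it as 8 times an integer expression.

8(10q - 12x)

Pull the common 8 out of every term: -12·8x + 10·8q = 8(10q - 12x).
10q - 12x is an integer, which exhibits the divisibility.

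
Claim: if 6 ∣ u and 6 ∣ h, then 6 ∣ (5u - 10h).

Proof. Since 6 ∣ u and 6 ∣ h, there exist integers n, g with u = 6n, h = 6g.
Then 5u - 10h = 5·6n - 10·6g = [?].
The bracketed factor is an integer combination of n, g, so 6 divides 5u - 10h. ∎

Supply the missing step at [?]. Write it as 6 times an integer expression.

6(-10g + 5n)

Pull the common 6 out of every term: 5·6n - 10·6g = 6(-10g + 5n).
-10g + 5n is an integer, which exhibits the divisibility.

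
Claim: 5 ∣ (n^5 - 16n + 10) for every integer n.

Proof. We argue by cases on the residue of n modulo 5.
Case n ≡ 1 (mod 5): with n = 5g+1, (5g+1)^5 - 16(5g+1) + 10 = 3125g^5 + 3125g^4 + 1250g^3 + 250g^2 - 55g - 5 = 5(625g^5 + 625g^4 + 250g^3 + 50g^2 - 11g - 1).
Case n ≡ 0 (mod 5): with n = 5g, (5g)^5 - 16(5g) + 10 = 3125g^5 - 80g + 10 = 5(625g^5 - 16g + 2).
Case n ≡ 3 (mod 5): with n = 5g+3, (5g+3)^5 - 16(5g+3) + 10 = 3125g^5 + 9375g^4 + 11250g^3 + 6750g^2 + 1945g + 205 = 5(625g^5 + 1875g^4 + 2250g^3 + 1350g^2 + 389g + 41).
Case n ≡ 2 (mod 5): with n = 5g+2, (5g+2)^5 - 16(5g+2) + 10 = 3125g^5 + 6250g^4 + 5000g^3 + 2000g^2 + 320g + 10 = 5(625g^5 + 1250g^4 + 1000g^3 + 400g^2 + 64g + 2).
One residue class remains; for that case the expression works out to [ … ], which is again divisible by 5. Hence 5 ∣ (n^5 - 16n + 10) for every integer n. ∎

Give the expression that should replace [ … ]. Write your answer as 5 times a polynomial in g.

5(625g^5 + 2500g^4 + 4000g^3 + 3200g^2 + 1264g + 194)

The residues treated are {1, 0, 3, 2}, so the missing case is n ≡ 4 (mod 5); write n = 5g+4.
Then (5g+4)^5 - 16(5g+4) + 10 = 3125g^5 + 12500g^4 + 20000g^3 + 16000g^2 + 6320g + 970 = 5(625g^5 + 2500g^4 + 4000g^3 + 3200g^2 + 1264g + 194).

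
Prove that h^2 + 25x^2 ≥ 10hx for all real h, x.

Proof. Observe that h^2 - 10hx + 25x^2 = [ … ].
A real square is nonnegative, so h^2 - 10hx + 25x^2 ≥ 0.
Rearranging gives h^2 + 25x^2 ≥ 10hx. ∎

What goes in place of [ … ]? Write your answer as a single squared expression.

The leading and trailing coefficients are 1^2 and 5^2, and 10 = 2·1·5, so the trinomial is (h - 5x)^2.
Hence h^2 - 10hx + 25x^2 ≥ 0.

(h - 5x)^2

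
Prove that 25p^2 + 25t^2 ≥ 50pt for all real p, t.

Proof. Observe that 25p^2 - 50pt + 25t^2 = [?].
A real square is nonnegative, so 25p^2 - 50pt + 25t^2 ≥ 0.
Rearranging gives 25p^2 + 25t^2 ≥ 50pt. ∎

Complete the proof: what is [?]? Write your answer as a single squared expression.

(5p - 5t)^2

25p^2 - 50pt + 25t^2 is a perfect-square trinomial: the outer terms are (5p)^2 and (5t)^2, and the cross term is -2·5p·5t.
So 25p^2 - 50pt + 25t^2 = (5p - 5t)^2 ≥ 0.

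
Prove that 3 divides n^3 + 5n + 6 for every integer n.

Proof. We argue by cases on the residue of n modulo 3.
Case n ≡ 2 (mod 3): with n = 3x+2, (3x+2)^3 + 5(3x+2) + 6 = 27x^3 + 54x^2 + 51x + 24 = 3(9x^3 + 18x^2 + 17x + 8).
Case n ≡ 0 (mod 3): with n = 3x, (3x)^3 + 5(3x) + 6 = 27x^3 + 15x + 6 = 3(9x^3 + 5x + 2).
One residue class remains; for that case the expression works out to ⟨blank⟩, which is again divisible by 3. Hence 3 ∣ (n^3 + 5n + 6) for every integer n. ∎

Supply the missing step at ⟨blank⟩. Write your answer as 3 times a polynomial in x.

3(9x^3 + 9x^2 + 8x + 4)

The residues treated are {2, 0}, so the missing case is n ≡ 1 (mod 3); write n = 3x+1.
Then (3x+1)^3 + 5(3x+1) + 6 = 27x^3 + 27x^2 + 24x + 12 = 3(9x^3 + 9x^2 + 8x + 4).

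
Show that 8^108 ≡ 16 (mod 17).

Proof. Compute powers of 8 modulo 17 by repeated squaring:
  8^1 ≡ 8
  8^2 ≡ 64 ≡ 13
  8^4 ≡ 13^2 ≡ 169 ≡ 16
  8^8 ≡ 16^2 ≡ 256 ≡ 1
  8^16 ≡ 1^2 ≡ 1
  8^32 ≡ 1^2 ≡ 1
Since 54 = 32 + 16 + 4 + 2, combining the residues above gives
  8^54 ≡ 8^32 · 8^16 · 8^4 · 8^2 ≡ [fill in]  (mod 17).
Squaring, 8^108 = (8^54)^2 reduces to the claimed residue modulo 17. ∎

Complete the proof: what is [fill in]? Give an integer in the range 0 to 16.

4

Multiply the listed residues: 1 · 1 · 16 · 13 = 1 → 16 → 208.
Reducing modulo 17: 208 = 12·17 + 4, so 8^54 ≡ 4.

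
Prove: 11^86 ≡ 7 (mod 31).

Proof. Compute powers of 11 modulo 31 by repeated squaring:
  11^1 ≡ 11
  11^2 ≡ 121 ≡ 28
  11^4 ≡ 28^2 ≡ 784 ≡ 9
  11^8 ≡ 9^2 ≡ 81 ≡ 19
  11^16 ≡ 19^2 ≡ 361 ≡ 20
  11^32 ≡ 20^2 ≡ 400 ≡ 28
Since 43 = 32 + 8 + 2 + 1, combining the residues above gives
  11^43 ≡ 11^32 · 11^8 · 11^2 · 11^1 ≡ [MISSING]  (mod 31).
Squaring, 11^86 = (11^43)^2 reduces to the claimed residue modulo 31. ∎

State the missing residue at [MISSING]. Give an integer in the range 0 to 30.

21

Multiply the listed residues: 28 · 19 · 28 · 11 = 532 → 14896 → 163856.
Reducing modulo 31: 163856 = 5285·31 + 21, so 11^43 ≡ 21.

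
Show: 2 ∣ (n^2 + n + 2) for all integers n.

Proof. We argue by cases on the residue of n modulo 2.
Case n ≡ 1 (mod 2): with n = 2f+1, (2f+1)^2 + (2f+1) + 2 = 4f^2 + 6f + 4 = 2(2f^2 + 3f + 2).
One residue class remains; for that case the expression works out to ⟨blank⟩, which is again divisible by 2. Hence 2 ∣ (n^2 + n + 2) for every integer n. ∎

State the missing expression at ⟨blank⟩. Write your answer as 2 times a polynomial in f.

The residues treated are {1}, so the missing case is n ≡ 0 (mod 2); write n = 2f.
Then (2f)^2 + (2f) + 2 = 4f^2 + 2f + 2 = 2(2f^2 + f + 1).

2(2f^2 + f + 1)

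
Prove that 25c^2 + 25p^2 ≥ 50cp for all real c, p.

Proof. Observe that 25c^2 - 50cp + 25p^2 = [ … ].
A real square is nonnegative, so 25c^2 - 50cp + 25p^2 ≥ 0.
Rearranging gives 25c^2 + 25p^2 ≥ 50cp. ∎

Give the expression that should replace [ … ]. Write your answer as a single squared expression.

(5c - 5p)^2

The leading and trailing coefficients are 5^2 and 5^2, and 50 = 2·5·5, so the trinomial is (5c - 5p)^2.
Hence 25c^2 - 50cp + 25p^2 ≥ 0.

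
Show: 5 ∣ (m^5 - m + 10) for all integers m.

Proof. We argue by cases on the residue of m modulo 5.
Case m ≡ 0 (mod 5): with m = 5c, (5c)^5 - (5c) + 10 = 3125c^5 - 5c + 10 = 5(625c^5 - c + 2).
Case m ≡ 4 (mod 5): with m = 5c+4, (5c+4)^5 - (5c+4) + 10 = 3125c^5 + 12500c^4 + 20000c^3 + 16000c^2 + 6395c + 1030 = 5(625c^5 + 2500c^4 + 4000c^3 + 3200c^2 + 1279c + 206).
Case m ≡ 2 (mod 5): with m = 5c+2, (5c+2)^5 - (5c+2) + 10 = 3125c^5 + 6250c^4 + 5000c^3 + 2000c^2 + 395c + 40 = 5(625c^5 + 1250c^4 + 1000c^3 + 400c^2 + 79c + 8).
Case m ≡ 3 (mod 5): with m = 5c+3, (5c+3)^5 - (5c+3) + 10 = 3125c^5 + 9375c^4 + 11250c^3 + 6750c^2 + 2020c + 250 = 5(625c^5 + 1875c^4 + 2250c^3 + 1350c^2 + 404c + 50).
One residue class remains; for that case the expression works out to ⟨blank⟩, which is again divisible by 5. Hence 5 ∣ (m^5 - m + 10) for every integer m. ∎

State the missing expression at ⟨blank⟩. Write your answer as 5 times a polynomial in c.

The residues treated are {0, 4, 2, 3}, so the missing case is m ≡ 1 (mod 5); write m = 5c+1.
Then (5c+1)^5 - (5c+1) + 10 = 3125c^5 + 3125c^4 + 1250c^3 + 250c^2 + 20c + 10 = 5(625c^5 + 625c^4 + 250c^3 + 50c^2 + 4c + 2).

5(625c^5 + 625c^4 + 250c^3 + 50c^2 + 4c + 2)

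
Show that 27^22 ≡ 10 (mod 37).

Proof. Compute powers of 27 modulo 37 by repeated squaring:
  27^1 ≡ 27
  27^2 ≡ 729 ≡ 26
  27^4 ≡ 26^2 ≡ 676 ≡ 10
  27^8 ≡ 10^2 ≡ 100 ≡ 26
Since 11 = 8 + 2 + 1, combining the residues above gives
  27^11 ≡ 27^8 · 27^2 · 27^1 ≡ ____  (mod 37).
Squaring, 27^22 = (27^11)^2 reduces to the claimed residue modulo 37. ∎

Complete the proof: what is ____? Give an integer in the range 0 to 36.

11

27^8 · 27^2 · 27^1 ≡ 26 · 26 · 27 = 18252.
18252 mod 37 = 11, so 27^11 ≡ 11 (mod 37).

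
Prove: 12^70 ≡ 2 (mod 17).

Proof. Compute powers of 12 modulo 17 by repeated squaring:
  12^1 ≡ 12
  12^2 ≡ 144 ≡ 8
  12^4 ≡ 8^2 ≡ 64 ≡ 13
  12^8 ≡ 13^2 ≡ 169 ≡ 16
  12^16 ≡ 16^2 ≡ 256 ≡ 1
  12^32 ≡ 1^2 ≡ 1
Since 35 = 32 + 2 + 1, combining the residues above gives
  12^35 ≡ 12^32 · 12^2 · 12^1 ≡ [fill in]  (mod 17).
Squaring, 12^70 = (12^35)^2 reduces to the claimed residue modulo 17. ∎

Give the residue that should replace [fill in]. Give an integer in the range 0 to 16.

Multiply the listed residues: 1 · 8 · 12 = 8 → 96.
Reducing modulo 17: 96 = 5·17 + 11, so 12^35 ≡ 11.

11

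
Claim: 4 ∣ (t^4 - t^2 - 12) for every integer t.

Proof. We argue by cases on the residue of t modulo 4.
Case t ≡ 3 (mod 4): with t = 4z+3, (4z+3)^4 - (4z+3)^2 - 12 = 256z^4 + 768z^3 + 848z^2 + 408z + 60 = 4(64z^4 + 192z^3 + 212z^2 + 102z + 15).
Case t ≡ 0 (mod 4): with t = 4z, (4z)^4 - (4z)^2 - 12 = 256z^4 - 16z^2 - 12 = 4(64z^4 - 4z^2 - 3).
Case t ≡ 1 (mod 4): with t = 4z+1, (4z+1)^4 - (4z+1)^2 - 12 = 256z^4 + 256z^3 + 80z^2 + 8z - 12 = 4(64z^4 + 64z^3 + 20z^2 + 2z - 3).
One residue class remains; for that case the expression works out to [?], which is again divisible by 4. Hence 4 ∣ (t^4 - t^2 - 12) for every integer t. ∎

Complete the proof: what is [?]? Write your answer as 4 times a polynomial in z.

4(64z^4 + 128z^3 + 92z^2 + 28z)

The residues treated are {3, 0, 1}, so the missing case is t ≡ 2 (mod 4); write t = 4z+2.
Then (4z+2)^4 - (4z+2)^2 - 12 = 256z^4 + 512z^3 + 368z^2 + 112z = 4(64z^4 + 128z^3 + 92z^2 + 28z).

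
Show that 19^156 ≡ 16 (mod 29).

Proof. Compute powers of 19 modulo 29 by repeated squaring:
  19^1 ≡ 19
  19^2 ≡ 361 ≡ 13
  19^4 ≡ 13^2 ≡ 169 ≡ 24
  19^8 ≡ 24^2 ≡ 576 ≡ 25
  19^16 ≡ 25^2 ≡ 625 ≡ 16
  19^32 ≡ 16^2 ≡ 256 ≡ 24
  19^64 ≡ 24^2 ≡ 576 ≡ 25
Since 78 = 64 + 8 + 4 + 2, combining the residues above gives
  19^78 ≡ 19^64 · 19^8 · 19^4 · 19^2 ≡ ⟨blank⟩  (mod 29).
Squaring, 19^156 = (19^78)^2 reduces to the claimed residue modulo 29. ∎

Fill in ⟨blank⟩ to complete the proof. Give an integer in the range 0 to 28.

Multiply the listed residues: 25 · 25 · 24 · 13 = 625 → 15000 → 195000.
Reducing modulo 29: 195000 = 6724·29 + 4, so 19^78 ≡ 4.

4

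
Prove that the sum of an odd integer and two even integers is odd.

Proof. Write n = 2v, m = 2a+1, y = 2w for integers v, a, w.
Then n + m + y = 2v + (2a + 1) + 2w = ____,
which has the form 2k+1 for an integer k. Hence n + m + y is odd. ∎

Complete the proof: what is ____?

2v + (2a + 1) + 2w = 2a + 2v + 2w + 1
= 2(a + v + w) + 1.
Since a + v + w is an integer, the sum is of the form 2k+1 for an integer k.

2(a + v + w) + 1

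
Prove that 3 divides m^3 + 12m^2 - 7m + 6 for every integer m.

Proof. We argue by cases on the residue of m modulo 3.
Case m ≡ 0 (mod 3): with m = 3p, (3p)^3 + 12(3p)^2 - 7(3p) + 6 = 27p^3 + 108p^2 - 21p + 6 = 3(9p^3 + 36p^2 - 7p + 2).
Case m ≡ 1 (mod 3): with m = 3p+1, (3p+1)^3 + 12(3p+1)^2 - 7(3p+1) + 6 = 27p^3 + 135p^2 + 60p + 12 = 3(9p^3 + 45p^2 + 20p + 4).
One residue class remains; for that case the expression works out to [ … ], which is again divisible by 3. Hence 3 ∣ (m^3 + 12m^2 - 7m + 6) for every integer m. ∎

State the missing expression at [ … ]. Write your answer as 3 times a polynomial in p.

3(9p^3 + 54p^2 + 53p + 16)

Only m ≡ 2 (mod 3) is unaccounted for. Put m = 3p+2:
(3p+2)^3 + 12(3p+2)^2 - 7(3p+2) + 6 expands to 27p^3 + 162p^2 + 159p + 48,
and factoring out 3 leaves 3(9p^3 + 54p^2 + 53p + 16).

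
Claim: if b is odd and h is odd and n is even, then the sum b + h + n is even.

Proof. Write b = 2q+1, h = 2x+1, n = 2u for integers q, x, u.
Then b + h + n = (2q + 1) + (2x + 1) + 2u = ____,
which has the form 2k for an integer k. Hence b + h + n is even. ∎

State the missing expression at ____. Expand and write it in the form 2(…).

(2q + 1) + (2x + 1) + 2u = 2q + 2u + 2x + 2
= 2(q + u + x + 1).
Since q + u + x + 1 is an integer, the sum is of the form 2k for an integer k.

2(q + u + x + 1)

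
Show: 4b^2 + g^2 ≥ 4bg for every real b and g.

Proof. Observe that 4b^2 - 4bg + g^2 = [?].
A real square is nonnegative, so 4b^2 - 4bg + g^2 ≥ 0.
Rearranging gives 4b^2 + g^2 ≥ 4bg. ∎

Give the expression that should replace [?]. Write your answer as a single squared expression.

The leading and trailing coefficients are 2^2 and 1^2, and 4 = 2·2·1, so the trinomial is (2b - g)^2.
Hence 4b^2 - 4bg + g^2 ≥ 0.

(2b - g)^2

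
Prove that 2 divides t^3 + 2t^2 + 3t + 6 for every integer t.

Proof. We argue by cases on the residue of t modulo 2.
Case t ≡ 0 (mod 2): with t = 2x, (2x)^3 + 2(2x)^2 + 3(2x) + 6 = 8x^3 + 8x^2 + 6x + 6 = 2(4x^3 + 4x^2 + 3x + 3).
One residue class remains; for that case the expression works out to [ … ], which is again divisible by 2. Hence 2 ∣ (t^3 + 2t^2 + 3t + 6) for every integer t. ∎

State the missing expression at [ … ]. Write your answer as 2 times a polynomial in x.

The residues treated are {0}, so the missing case is t ≡ 1 (mod 2); write t = 2x+1.
Then (2x+1)^3 + 2(2x+1)^2 + 3(2x+1) + 6 = 8x^3 + 20x^2 + 20x + 12 = 2(4x^3 + 10x^2 + 10x + 6).

2(4x^3 + 10x^2 + 10x + 6)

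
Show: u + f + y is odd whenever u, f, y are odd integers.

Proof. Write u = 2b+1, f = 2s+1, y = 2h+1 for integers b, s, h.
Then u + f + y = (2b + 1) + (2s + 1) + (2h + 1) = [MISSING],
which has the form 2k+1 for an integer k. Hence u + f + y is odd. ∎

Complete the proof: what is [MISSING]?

2(b + h + s + 1) + 1

(2b + 1) + (2s + 1) + (2h + 1) = 2b + 2h + 2s + 3
= 2(b + h + s + 1) + 1.
Since b + h + s + 1 is an integer, the sum is of the form 2k+1 for an integer k.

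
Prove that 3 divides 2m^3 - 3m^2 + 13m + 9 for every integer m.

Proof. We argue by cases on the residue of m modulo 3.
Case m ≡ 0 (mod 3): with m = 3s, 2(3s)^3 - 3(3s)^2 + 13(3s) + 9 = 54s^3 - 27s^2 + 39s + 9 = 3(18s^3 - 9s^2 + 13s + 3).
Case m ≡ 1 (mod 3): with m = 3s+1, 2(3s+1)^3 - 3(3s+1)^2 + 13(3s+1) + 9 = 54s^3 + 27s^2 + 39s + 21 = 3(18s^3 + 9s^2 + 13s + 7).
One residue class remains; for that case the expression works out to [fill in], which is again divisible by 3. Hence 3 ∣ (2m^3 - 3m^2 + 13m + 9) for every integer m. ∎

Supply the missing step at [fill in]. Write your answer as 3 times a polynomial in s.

The residues treated are {0, 1}, so the missing case is m ≡ 2 (mod 3); write m = 3s+2.
Then 2(3s+2)^3 - 3(3s+2)^2 + 13(3s+2) + 9 = 54s^3 + 81s^2 + 75s + 39 = 3(18s^3 + 27s^2 + 25s + 13).

3(18s^3 + 27s^2 + 25s + 13)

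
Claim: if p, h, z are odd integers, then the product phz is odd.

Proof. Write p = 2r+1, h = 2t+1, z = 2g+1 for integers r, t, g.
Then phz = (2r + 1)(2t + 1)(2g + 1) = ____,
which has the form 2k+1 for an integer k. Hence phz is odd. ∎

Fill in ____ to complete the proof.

(2r + 1)(2t + 1)(2g + 1) = 8grt + 4gr + 4gt + 2g + 4rt + 2r + 2t + 1
= 2(4grt + 2gr + 2gt + g + 2rt + r + t) + 1.
Since 4grt + 2gr + 2gt + g + 2rt + r + t is an integer, the product is of the form 2k+1 for an integer k.

2(4grt + 2gr + 2gt + g + 2rt + r + t) + 1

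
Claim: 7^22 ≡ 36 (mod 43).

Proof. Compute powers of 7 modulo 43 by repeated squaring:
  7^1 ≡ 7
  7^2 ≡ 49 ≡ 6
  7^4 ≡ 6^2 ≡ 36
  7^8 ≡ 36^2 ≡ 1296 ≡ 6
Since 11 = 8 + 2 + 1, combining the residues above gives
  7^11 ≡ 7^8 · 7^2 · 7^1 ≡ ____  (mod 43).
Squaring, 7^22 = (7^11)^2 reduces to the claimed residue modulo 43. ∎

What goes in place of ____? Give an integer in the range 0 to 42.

7^8 · 7^2 · 7^1 ≡ 6 · 6 · 7 = 252.
252 mod 43 = 37, so 7^11 ≡ 37 (mod 43).

37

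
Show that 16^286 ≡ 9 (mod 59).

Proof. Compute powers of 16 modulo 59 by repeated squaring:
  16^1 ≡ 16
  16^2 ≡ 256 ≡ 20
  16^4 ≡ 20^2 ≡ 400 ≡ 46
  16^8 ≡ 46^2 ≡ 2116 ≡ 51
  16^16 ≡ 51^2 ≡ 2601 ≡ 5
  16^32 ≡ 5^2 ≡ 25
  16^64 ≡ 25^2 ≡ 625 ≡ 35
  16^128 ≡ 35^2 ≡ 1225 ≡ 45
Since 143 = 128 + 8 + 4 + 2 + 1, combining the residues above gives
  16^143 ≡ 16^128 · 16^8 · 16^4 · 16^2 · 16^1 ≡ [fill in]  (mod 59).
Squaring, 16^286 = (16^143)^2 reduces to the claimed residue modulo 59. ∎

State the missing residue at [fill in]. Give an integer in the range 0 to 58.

16^128 · 16^8 · 16^4 · 16^2 · 16^1 ≡ 45 · 51 · 46 · 20 · 16 = 33782400.
33782400 mod 59 = 3, so 16^143 ≡ 3 (mod 59).

3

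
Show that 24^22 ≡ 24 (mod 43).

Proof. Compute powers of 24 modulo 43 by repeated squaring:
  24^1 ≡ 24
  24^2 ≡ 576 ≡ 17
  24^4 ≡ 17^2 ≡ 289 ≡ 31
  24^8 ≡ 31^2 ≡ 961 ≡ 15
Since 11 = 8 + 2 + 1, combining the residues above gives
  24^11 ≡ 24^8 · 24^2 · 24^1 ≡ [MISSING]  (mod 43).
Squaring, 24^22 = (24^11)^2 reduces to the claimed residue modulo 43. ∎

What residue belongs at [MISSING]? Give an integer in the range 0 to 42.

Multiply the listed residues: 15 · 17 · 24 = 255 → 6120.
Reducing modulo 43: 6120 = 142·43 + 14, so 24^11 ≡ 14.

14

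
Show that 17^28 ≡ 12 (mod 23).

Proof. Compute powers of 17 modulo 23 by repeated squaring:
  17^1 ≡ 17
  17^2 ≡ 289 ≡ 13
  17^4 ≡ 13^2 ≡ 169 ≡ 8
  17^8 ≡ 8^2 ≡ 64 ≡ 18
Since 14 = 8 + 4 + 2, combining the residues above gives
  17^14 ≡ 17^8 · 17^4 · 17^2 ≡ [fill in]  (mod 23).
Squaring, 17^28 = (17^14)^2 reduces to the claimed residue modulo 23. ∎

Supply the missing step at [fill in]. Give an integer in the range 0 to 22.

Multiply the listed residues: 18 · 8 · 13 = 144 → 1872.
Reducing modulo 23: 1872 = 81·23 + 9, so 17^14 ≡ 9.

9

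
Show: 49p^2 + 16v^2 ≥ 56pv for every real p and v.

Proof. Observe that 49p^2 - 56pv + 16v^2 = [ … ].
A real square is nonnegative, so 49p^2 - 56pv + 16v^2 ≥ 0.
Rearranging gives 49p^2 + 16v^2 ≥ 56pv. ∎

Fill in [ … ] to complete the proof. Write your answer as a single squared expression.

The leading and trailing coefficients are 7^2 and 4^2, and 56 = 2·7·4, so the trinomial is (7p - 4v)^2.
Hence 49p^2 - 56pv + 16v^2 ≥ 0.

(7p - 4v)^2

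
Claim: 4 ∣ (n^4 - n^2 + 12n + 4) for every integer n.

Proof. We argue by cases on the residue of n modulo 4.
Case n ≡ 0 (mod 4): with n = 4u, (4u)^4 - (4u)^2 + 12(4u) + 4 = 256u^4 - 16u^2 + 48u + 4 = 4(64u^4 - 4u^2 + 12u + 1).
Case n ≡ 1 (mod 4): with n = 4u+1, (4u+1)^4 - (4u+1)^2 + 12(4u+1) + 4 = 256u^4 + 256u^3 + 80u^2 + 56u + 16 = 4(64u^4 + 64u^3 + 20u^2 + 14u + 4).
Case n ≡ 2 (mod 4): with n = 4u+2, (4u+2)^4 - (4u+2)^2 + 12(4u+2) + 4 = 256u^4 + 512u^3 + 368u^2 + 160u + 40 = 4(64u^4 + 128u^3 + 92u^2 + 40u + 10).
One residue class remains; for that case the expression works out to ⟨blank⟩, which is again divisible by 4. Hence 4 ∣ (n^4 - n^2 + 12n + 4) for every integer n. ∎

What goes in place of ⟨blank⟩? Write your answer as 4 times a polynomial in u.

The residues treated are {0, 1, 2}, so the missing case is n ≡ 3 (mod 4); write n = 4u+3.
Then (4u+3)^4 - (4u+3)^2 + 12(4u+3) + 4 = 256u^4 + 768u^3 + 848u^2 + 456u + 112 = 4(64u^4 + 192u^3 + 212u^2 + 114u + 28).

4(64u^4 + 192u^3 + 212u^2 + 114u + 28)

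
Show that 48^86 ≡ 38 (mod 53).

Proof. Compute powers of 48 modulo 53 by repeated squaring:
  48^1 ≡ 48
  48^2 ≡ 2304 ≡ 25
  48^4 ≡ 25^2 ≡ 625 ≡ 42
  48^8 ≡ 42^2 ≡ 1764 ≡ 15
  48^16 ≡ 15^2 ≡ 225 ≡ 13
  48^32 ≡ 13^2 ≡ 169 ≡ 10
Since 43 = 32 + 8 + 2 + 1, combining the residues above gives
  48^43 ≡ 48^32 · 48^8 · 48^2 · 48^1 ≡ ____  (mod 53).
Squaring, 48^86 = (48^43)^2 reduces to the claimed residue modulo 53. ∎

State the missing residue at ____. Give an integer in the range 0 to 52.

12

Multiply the listed residues: 10 · 15 · 25 · 48 = 150 → 3750 → 180000.
Reducing modulo 53: 180000 = 3396·53 + 12, so 48^43 ≡ 12.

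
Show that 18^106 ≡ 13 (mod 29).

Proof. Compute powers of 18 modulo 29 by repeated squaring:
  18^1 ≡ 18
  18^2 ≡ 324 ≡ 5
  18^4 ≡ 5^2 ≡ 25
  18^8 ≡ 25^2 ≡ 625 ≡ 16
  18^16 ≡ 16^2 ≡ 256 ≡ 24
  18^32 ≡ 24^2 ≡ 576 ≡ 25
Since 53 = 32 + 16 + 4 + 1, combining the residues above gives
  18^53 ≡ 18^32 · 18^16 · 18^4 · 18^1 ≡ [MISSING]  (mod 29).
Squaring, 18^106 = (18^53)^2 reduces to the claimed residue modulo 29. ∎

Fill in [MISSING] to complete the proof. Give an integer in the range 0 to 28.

Multiply the listed residues: 25 · 24 · 25 · 18 = 600 → 15000 → 270000.
Reducing modulo 29: 270000 = 9310·29 + 10, so 18^53 ≡ 10.

10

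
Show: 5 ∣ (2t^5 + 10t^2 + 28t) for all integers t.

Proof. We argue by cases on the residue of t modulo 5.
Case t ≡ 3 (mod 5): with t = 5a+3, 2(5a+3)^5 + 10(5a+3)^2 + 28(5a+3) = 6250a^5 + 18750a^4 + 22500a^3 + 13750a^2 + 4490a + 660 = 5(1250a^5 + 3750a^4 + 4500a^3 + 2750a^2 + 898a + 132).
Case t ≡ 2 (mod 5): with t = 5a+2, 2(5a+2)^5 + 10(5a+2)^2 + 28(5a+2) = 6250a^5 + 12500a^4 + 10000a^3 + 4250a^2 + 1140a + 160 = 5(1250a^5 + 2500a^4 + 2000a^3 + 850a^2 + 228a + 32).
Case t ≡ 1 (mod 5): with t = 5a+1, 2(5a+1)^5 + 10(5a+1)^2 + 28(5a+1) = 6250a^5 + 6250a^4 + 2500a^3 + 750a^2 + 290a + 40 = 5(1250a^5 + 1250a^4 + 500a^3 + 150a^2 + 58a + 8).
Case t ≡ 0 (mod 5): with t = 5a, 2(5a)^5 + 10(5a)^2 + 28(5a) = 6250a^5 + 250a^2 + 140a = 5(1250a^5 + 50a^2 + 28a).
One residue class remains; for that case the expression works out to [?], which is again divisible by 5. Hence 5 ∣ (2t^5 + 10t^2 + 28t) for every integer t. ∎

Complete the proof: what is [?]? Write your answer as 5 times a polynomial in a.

The residues treated are {3, 2, 1, 0}, so the missing case is t ≡ 4 (mod 5); write t = 5a+4.
Then 2(5a+4)^5 + 10(5a+4)^2 + 28(5a+4) = 6250a^5 + 25000a^4 + 40000a^3 + 32250a^2 + 13340a + 2320 = 5(1250a^5 + 5000a^4 + 8000a^3 + 6450a^2 + 2668a + 464).

5(1250a^5 + 5000a^4 + 8000a^3 + 6450a^2 + 2668a + 464)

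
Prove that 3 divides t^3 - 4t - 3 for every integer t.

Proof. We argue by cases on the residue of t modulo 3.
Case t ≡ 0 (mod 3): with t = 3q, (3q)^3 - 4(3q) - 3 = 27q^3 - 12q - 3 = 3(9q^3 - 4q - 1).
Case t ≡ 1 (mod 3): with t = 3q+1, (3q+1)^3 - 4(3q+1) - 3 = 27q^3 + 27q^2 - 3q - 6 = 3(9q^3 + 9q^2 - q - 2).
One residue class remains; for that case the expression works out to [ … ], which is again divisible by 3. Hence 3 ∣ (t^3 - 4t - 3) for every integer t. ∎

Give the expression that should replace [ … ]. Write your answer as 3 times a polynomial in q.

The residues treated are {0, 1}, so the missing case is t ≡ 2 (mod 3); write t = 3q+2.
Then (3q+2)^3 - 4(3q+2) - 3 = 27q^3 + 54q^2 + 24q - 3 = 3(9q^3 + 18q^2 + 8q - 1).

3(9q^3 + 18q^2 + 8q - 1)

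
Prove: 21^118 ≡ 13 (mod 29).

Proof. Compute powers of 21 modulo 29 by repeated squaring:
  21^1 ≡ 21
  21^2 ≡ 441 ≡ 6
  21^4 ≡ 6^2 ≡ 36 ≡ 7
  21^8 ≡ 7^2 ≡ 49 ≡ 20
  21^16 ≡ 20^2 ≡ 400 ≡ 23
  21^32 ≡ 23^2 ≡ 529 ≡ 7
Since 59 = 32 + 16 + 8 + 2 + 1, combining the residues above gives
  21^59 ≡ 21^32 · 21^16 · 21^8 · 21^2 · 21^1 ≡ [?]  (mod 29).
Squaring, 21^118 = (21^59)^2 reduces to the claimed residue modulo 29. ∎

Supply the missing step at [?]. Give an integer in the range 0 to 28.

Multiply the listed residues: 7 · 23 · 20 · 6 · 21 = 161 → 3220 → 19320 → 405720.
Reducing modulo 29: 405720 = 13990·29 + 10, so 21^59 ≡ 10.

10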